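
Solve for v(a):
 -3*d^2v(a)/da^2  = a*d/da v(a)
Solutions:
 v(a) = C1 + C2*erf(sqrt(6)*a/6)


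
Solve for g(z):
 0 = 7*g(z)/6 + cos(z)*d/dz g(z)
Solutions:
 g(z) = C1*(sin(z) - 1)^(7/12)/(sin(z) + 1)^(7/12)


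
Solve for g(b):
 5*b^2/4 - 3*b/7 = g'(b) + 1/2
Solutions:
 g(b) = C1 + 5*b^3/12 - 3*b^2/14 - b/2


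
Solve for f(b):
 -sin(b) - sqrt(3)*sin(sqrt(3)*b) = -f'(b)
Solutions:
 f(b) = C1 - cos(b) - cos(sqrt(3)*b)


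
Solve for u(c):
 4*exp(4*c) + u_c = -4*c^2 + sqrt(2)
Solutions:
 u(c) = C1 - 4*c^3/3 + sqrt(2)*c - exp(4*c)


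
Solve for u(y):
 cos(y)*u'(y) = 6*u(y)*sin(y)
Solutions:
 u(y) = C1/cos(y)^6


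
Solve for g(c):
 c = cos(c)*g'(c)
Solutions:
 g(c) = C1 + Integral(c/cos(c), c)


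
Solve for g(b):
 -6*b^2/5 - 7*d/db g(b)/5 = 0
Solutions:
 g(b) = C1 - 2*b^3/7


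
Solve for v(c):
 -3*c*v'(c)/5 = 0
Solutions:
 v(c) = C1


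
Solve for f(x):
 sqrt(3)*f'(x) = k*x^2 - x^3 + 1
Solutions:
 f(x) = C1 + sqrt(3)*k*x^3/9 - sqrt(3)*x^4/12 + sqrt(3)*x/3


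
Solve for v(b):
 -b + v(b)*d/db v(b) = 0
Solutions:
 v(b) = -sqrt(C1 + b^2)
 v(b) = sqrt(C1 + b^2)


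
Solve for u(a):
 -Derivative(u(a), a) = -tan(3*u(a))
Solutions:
 u(a) = -asin(C1*exp(3*a))/3 + pi/3
 u(a) = asin(C1*exp(3*a))/3


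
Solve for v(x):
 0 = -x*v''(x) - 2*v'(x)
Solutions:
 v(x) = C1 + C2/x


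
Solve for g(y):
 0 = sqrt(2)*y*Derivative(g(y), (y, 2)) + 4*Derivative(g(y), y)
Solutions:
 g(y) = C1 + C2*y^(1 - 2*sqrt(2))


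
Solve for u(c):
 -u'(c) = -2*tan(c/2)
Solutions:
 u(c) = C1 - 4*log(cos(c/2))


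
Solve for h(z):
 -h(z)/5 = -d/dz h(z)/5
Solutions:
 h(z) = C1*exp(z)


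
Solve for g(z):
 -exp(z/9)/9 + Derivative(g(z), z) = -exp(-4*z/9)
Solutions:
 g(z) = C1 + exp(z/9) + 9*exp(-4*z/9)/4


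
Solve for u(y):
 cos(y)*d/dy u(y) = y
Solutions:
 u(y) = C1 + Integral(y/cos(y), y)


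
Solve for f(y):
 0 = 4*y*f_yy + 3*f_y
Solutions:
 f(y) = C1 + C2*y^(1/4)


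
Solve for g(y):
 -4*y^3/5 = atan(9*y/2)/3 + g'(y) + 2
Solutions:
 g(y) = C1 - y^4/5 - y*atan(9*y/2)/3 - 2*y + log(81*y^2 + 4)/27


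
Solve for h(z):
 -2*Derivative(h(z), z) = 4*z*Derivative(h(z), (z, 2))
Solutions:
 h(z) = C1 + C2*sqrt(z)


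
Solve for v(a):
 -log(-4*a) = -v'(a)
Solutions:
 v(a) = C1 + a*log(-a) + a*(-1 + 2*log(2))


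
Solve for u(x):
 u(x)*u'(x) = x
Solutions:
 u(x) = -sqrt(C1 + x^2)
 u(x) = sqrt(C1 + x^2)


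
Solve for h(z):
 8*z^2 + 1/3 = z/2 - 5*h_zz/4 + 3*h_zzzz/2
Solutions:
 h(z) = C1 + C2*z + C3*exp(-sqrt(30)*z/6) + C4*exp(sqrt(30)*z/6) - 8*z^4/15 + z^3/15 - 586*z^2/75


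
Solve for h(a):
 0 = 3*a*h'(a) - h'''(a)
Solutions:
 h(a) = C1 + Integral(C2*airyai(3^(1/3)*a) + C3*airybi(3^(1/3)*a), a)


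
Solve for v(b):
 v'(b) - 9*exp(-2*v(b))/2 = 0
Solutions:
 v(b) = log(-sqrt(C1 + 9*b))
 v(b) = log(C1 + 9*b)/2


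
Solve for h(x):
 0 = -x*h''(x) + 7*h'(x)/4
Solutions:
 h(x) = C1 + C2*x^(11/4)


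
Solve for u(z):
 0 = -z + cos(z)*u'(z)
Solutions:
 u(z) = C1 + Integral(z/cos(z), z)


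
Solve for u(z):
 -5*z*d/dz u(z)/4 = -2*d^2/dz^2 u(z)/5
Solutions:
 u(z) = C1 + C2*erfi(5*z/4)


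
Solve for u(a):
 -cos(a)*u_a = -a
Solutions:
 u(a) = C1 + Integral(a/cos(a), a)


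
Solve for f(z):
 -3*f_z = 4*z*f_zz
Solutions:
 f(z) = C1 + C2*z^(1/4)


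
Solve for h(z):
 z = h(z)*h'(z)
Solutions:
 h(z) = -sqrt(C1 + z^2)
 h(z) = sqrt(C1 + z^2)


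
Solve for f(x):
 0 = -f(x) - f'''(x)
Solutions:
 f(x) = C3*exp(-x) + (C1*sin(sqrt(3)*x/2) + C2*cos(sqrt(3)*x/2))*exp(x/2)


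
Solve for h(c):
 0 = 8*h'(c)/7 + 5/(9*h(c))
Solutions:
 h(c) = -sqrt(C1 - 35*c)/6
 h(c) = sqrt(C1 - 35*c)/6


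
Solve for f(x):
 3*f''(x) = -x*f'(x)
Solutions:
 f(x) = C1 + C2*erf(sqrt(6)*x/6)


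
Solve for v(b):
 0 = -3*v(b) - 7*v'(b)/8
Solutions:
 v(b) = C1*exp(-24*b/7)


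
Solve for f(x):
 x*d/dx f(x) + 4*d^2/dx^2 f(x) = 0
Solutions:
 f(x) = C1 + C2*erf(sqrt(2)*x/4)


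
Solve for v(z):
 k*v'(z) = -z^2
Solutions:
 v(z) = C1 - z^3/(3*k)


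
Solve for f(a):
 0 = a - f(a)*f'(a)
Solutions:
 f(a) = -sqrt(C1 + a^2)
 f(a) = sqrt(C1 + a^2)


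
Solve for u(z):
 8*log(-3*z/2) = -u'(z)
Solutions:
 u(z) = C1 - 8*z*log(-z) + 8*z*(-log(3) + log(2) + 1)


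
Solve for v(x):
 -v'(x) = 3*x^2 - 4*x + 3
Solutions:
 v(x) = C1 - x^3 + 2*x^2 - 3*x


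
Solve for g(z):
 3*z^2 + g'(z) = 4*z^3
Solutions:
 g(z) = C1 + z^4 - z^3


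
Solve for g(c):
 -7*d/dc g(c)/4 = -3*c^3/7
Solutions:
 g(c) = C1 + 3*c^4/49


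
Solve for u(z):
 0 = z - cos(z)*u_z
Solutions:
 u(z) = C1 + Integral(z/cos(z), z)


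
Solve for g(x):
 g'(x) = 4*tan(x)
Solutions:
 g(x) = C1 - 4*log(cos(x))


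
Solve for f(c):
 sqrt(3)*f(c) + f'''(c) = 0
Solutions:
 f(c) = C3*exp(-3^(1/6)*c) + (C1*sin(3^(2/3)*c/2) + C2*cos(3^(2/3)*c/2))*exp(3^(1/6)*c/2)


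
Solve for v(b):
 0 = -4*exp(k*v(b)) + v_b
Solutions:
 v(b) = Piecewise((log(-1/(C1*k + 4*b*k))/k, Ne(k, 0)), (nan, True))
 v(b) = Piecewise((C1 + 4*b, Eq(k, 0)), (nan, True))


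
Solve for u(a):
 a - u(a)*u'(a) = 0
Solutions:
 u(a) = -sqrt(C1 + a^2)
 u(a) = sqrt(C1 + a^2)


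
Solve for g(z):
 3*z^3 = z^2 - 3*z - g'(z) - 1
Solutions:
 g(z) = C1 - 3*z^4/4 + z^3/3 - 3*z^2/2 - z


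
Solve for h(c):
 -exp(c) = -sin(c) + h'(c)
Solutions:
 h(c) = C1 - exp(c) - cos(c)


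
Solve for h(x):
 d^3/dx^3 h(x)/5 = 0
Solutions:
 h(x) = C1 + C2*x + C3*x^2


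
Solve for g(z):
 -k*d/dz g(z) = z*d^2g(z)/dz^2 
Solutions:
 g(z) = C1 + z^(1 - re(k))*(C2*sin(log(z)*Abs(im(k))) + C3*cos(log(z)*im(k)))


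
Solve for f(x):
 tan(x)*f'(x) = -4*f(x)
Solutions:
 f(x) = C1/sin(x)^4


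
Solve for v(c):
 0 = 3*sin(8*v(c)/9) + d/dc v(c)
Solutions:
 3*c + 9*log(cos(8*v(c)/9) - 1)/16 - 9*log(cos(8*v(c)/9) + 1)/16 = C1


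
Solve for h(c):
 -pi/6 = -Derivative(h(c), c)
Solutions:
 h(c) = C1 + pi*c/6


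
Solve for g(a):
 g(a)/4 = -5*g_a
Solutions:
 g(a) = C1*exp(-a/20)


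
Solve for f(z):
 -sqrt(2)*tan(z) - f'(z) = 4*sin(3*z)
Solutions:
 f(z) = C1 + sqrt(2)*log(cos(z)) + 4*cos(3*z)/3


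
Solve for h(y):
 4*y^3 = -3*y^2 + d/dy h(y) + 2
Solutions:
 h(y) = C1 + y^4 + y^3 - 2*y


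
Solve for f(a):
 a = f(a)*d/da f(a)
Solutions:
 f(a) = -sqrt(C1 + a^2)
 f(a) = sqrt(C1 + a^2)


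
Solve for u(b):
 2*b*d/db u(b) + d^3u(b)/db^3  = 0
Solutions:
 u(b) = C1 + Integral(C2*airyai(-2^(1/3)*b) + C3*airybi(-2^(1/3)*b), b)


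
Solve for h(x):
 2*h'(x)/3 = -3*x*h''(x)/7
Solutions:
 h(x) = C1 + C2/x^(5/9)


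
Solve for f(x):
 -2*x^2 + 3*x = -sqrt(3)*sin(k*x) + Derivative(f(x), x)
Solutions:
 f(x) = C1 - 2*x^3/3 + 3*x^2/2 - sqrt(3)*cos(k*x)/k


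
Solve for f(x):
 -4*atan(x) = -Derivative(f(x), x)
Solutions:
 f(x) = C1 + 4*x*atan(x) - 2*log(x^2 + 1)


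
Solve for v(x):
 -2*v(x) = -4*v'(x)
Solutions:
 v(x) = C1*exp(x/2)


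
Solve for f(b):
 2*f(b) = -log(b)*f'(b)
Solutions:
 f(b) = C1*exp(-2*li(b))


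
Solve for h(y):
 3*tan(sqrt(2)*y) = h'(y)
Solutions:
 h(y) = C1 - 3*sqrt(2)*log(cos(sqrt(2)*y))/2


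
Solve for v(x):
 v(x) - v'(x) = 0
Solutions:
 v(x) = C1*exp(x)


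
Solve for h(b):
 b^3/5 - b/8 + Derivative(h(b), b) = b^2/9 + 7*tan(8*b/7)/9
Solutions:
 h(b) = C1 - b^4/20 + b^3/27 + b^2/16 - 49*log(cos(8*b/7))/72


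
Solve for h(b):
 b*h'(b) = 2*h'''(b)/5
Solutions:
 h(b) = C1 + Integral(C2*airyai(2^(2/3)*5^(1/3)*b/2) + C3*airybi(2^(2/3)*5^(1/3)*b/2), b)


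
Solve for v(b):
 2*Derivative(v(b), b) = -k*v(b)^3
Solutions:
 v(b) = -sqrt(-1/(C1 - b*k))
 v(b) = sqrt(-1/(C1 - b*k))


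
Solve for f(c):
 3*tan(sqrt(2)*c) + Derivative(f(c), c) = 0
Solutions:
 f(c) = C1 + 3*sqrt(2)*log(cos(sqrt(2)*c))/2


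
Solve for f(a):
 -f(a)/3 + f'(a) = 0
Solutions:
 f(a) = C1*exp(a/3)


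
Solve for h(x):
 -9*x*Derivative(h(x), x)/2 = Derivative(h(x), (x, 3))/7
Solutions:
 h(x) = C1 + Integral(C2*airyai(-2^(2/3)*63^(1/3)*x/2) + C3*airybi(-2^(2/3)*63^(1/3)*x/2), x)


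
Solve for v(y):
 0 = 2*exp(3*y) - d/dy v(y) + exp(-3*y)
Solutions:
 v(y) = C1 + 2*exp(3*y)/3 - exp(-3*y)/3


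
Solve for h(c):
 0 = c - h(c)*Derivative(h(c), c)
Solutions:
 h(c) = -sqrt(C1 + c^2)
 h(c) = sqrt(C1 + c^2)


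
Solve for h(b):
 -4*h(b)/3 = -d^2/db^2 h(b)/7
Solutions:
 h(b) = C1*exp(-2*sqrt(21)*b/3) + C2*exp(2*sqrt(21)*b/3)


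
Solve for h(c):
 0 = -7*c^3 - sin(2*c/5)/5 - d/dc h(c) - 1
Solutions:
 h(c) = C1 - 7*c^4/4 - c + cos(2*c/5)/2


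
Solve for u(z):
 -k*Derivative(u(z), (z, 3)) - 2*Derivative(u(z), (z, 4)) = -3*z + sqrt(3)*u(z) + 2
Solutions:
 u(z) = C1*exp(z*(-3*k - sqrt(3)*sqrt(3*k^2 + 4*6^(2/3)*(3*sqrt(3)*k^2 + sqrt(27*k^4 - 2048*sqrt(3)))^(1/3) + 64*2^(1/3)*3^(5/6)/(3*sqrt(3)*k^2 + sqrt(27*k^4 - 2048*sqrt(3)))^(1/3)) + sqrt(6)*sqrt(3*sqrt(3)*k^3/sqrt(3*k^2 + 4*6^(2/3)*(3*sqrt(3)*k^2 + sqrt(27*k^4 - 2048*sqrt(3)))^(1/3) + 64*2^(1/3)*3^(5/6)/(3*sqrt(3)*k^2 + sqrt(27*k^4 - 2048*sqrt(3)))^(1/3)) + 3*k^2 - 2*6^(2/3)*(3*sqrt(3)*k^2 + sqrt(27*k^4 - 2048*sqrt(3)))^(1/3) - 32*2^(1/3)*3^(5/6)/(3*sqrt(3)*k^2 + sqrt(27*k^4 - 2048*sqrt(3)))^(1/3)))/24) + C2*exp(z*(-3*k + sqrt(3)*sqrt(3*k^2 + 4*6^(2/3)*(3*sqrt(3)*k^2 + sqrt(27*k^4 - 2048*sqrt(3)))^(1/3) + 64*2^(1/3)*3^(5/6)/(3*sqrt(3)*k^2 + sqrt(27*k^4 - 2048*sqrt(3)))^(1/3)) - sqrt(6)*sqrt(-3*sqrt(3)*k^3/sqrt(3*k^2 + 4*6^(2/3)*(3*sqrt(3)*k^2 + sqrt(27*k^4 - 2048*sqrt(3)))^(1/3) + 64*2^(1/3)*3^(5/6)/(3*sqrt(3)*k^2 + sqrt(27*k^4 - 2048*sqrt(3)))^(1/3)) + 3*k^2 - 2*6^(2/3)*(3*sqrt(3)*k^2 + sqrt(27*k^4 - 2048*sqrt(3)))^(1/3) - 32*2^(1/3)*3^(5/6)/(3*sqrt(3)*k^2 + sqrt(27*k^4 - 2048*sqrt(3)))^(1/3)))/24) + C3*exp(z*(-3*k + sqrt(3)*sqrt(3*k^2 + 4*6^(2/3)*(3*sqrt(3)*k^2 + sqrt(27*k^4 - 2048*sqrt(3)))^(1/3) + 64*2^(1/3)*3^(5/6)/(3*sqrt(3)*k^2 + sqrt(27*k^4 - 2048*sqrt(3)))^(1/3)) + sqrt(6)*sqrt(-3*sqrt(3)*k^3/sqrt(3*k^2 + 4*6^(2/3)*(3*sqrt(3)*k^2 + sqrt(27*k^4 - 2048*sqrt(3)))^(1/3) + 64*2^(1/3)*3^(5/6)/(3*sqrt(3)*k^2 + sqrt(27*k^4 - 2048*sqrt(3)))^(1/3)) + 3*k^2 - 2*6^(2/3)*(3*sqrt(3)*k^2 + sqrt(27*k^4 - 2048*sqrt(3)))^(1/3) - 32*2^(1/3)*3^(5/6)/(3*sqrt(3)*k^2 + sqrt(27*k^4 - 2048*sqrt(3)))^(1/3)))/24) + C4*exp(-z*(3*k + sqrt(3)*sqrt(3*k^2 + 4*6^(2/3)*(3*sqrt(3)*k^2 + sqrt(27*k^4 - 2048*sqrt(3)))^(1/3) + 64*2^(1/3)*3^(5/6)/(3*sqrt(3)*k^2 + sqrt(27*k^4 - 2048*sqrt(3)))^(1/3)) + sqrt(6)*sqrt(3*sqrt(3)*k^3/sqrt(3*k^2 + 4*6^(2/3)*(3*sqrt(3)*k^2 + sqrt(27*k^4 - 2048*sqrt(3)))^(1/3) + 64*2^(1/3)*3^(5/6)/(3*sqrt(3)*k^2 + sqrt(27*k^4 - 2048*sqrt(3)))^(1/3)) + 3*k^2 - 2*6^(2/3)*(3*sqrt(3)*k^2 + sqrt(27*k^4 - 2048*sqrt(3)))^(1/3) - 32*2^(1/3)*3^(5/6)/(3*sqrt(3)*k^2 + sqrt(27*k^4 - 2048*sqrt(3)))^(1/3)))/24) + sqrt(3)*z - 2*sqrt(3)/3


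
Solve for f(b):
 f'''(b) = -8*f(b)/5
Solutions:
 f(b) = C3*exp(-2*5^(2/3)*b/5) + (C1*sin(sqrt(3)*5^(2/3)*b/5) + C2*cos(sqrt(3)*5^(2/3)*b/5))*exp(5^(2/3)*b/5)


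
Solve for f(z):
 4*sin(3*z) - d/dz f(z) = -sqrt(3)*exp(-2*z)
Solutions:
 f(z) = C1 - 4*cos(3*z)/3 - sqrt(3)*exp(-2*z)/2


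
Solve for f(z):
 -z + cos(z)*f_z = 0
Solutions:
 f(z) = C1 + Integral(z/cos(z), z)


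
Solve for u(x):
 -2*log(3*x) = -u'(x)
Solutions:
 u(x) = C1 + 2*x*log(x) - 2*x + x*log(9)


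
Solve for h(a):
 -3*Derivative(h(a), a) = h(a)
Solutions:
 h(a) = C1*exp(-a/3)


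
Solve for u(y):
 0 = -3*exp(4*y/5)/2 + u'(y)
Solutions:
 u(y) = C1 + 15*exp(4*y/5)/8


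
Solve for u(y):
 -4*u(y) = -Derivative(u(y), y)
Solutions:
 u(y) = C1*exp(4*y)


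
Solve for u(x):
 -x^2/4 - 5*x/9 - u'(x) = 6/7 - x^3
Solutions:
 u(x) = C1 + x^4/4 - x^3/12 - 5*x^2/18 - 6*x/7


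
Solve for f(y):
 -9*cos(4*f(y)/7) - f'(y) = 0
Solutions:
 9*y - 7*log(sin(4*f(y)/7) - 1)/8 + 7*log(sin(4*f(y)/7) + 1)/8 = C1


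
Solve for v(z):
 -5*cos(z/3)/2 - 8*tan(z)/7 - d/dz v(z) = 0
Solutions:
 v(z) = C1 + 8*log(cos(z))/7 - 15*sin(z/3)/2


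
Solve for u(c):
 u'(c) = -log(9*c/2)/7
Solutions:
 u(c) = C1 - c*log(c)/7 - 2*c*log(3)/7 + c*log(2)/7 + c/7


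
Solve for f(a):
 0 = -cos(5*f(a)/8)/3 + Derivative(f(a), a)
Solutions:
 -a/3 - 4*log(sin(5*f(a)/8) - 1)/5 + 4*log(sin(5*f(a)/8) + 1)/5 = C1


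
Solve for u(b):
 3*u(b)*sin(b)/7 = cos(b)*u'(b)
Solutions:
 u(b) = C1/cos(b)^(3/7)


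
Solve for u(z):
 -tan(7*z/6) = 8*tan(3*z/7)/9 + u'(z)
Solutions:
 u(z) = C1 + 56*log(cos(3*z/7))/27 + 6*log(cos(7*z/6))/7


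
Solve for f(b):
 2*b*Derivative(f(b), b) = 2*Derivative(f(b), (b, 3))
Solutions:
 f(b) = C1 + Integral(C2*airyai(b) + C3*airybi(b), b)


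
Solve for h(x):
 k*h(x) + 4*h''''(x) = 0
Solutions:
 h(x) = C1*exp(-sqrt(2)*x*(-k)^(1/4)/2) + C2*exp(sqrt(2)*x*(-k)^(1/4)/2) + C3*exp(-sqrt(2)*I*x*(-k)^(1/4)/2) + C4*exp(sqrt(2)*I*x*(-k)^(1/4)/2)


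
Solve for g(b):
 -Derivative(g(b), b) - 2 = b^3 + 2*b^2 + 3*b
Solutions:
 g(b) = C1 - b^4/4 - 2*b^3/3 - 3*b^2/2 - 2*b


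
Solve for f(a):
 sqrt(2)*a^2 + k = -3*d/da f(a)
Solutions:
 f(a) = C1 - sqrt(2)*a^3/9 - a*k/3


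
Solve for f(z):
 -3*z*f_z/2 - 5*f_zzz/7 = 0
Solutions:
 f(z) = C1 + Integral(C2*airyai(-10^(2/3)*21^(1/3)*z/10) + C3*airybi(-10^(2/3)*21^(1/3)*z/10), z)


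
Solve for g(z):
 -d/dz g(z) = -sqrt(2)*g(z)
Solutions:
 g(z) = C1*exp(sqrt(2)*z)


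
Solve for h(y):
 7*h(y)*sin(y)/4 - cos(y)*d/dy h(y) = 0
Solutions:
 h(y) = C1/cos(y)^(7/4)


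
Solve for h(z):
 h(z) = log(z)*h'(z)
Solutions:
 h(z) = C1*exp(li(z))


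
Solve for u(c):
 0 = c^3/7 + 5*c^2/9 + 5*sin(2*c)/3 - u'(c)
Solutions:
 u(c) = C1 + c^4/28 + 5*c^3/27 - 5*cos(2*c)/6


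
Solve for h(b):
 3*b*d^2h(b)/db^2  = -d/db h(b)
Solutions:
 h(b) = C1 + C2*b^(2/3)


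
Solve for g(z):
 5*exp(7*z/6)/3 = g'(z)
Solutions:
 g(z) = C1 + 10*exp(7*z/6)/7


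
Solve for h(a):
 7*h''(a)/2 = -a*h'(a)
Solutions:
 h(a) = C1 + C2*erf(sqrt(7)*a/7)


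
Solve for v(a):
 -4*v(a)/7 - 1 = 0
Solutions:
 v(a) = -7/4


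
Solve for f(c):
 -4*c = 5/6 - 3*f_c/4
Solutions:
 f(c) = C1 + 8*c^2/3 + 10*c/9


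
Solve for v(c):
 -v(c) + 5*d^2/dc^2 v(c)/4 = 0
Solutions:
 v(c) = C1*exp(-2*sqrt(5)*c/5) + C2*exp(2*sqrt(5)*c/5)


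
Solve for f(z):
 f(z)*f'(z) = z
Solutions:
 f(z) = -sqrt(C1 + z^2)
 f(z) = sqrt(C1 + z^2)


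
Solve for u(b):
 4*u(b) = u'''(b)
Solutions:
 u(b) = C3*exp(2^(2/3)*b) + (C1*sin(2^(2/3)*sqrt(3)*b/2) + C2*cos(2^(2/3)*sqrt(3)*b/2))*exp(-2^(2/3)*b/2)


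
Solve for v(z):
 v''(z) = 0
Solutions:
 v(z) = C1 + C2*z


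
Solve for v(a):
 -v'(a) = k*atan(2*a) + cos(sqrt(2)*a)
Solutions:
 v(a) = C1 - k*(a*atan(2*a) - log(4*a^2 + 1)/4) - sqrt(2)*sin(sqrt(2)*a)/2


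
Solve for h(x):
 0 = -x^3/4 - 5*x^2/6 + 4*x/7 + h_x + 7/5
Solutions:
 h(x) = C1 + x^4/16 + 5*x^3/18 - 2*x^2/7 - 7*x/5


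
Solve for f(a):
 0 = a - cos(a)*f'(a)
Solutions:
 f(a) = C1 + Integral(a/cos(a), a)


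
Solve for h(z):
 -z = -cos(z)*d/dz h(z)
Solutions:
 h(z) = C1 + Integral(z/cos(z), z)


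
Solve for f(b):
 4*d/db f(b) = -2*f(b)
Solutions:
 f(b) = C1*exp(-b/2)


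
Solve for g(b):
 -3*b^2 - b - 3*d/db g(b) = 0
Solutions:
 g(b) = C1 - b^3/3 - b^2/6


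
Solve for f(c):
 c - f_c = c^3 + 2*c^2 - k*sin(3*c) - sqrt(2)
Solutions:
 f(c) = C1 - c^4/4 - 2*c^3/3 + c^2/2 + sqrt(2)*c - k*cos(3*c)/3


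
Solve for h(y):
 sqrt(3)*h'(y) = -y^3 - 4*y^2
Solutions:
 h(y) = C1 - sqrt(3)*y^4/12 - 4*sqrt(3)*y^3/9


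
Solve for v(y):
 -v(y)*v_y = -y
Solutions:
 v(y) = -sqrt(C1 + y^2)
 v(y) = sqrt(C1 + y^2)


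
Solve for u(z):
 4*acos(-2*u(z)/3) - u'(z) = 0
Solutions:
 Integral(1/acos(-2*_y/3), (_y, u(z))) = C1 + 4*z


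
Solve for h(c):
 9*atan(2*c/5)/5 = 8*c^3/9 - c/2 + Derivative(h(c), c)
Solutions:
 h(c) = C1 - 2*c^4/9 + c^2/4 + 9*c*atan(2*c/5)/5 - 9*log(4*c^2 + 25)/4


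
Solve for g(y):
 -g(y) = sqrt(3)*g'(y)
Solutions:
 g(y) = C1*exp(-sqrt(3)*y/3)


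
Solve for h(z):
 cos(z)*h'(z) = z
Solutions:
 h(z) = C1 + Integral(z/cos(z), z)


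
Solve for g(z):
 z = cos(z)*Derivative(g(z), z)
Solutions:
 g(z) = C1 + Integral(z/cos(z), z)


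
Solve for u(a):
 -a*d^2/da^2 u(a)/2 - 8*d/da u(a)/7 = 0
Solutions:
 u(a) = C1 + C2/a^(9/7)


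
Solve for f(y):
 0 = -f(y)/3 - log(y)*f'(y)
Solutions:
 f(y) = C1*exp(-li(y)/3)


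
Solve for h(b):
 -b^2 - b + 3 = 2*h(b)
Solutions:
 h(b) = -b^2/2 - b/2 + 3/2


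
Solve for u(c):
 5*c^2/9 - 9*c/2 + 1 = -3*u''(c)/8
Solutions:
 u(c) = C1 + C2*c - 10*c^4/81 + 2*c^3 - 4*c^2/3


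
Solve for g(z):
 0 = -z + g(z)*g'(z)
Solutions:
 g(z) = -sqrt(C1 + z^2)
 g(z) = sqrt(C1 + z^2)


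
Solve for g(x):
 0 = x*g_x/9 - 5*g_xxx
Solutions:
 g(x) = C1 + Integral(C2*airyai(75^(1/3)*x/15) + C3*airybi(75^(1/3)*x/15), x)


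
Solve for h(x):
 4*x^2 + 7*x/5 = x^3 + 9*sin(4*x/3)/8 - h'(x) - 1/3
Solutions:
 h(x) = C1 + x^4/4 - 4*x^3/3 - 7*x^2/10 - x/3 - 27*cos(4*x/3)/32


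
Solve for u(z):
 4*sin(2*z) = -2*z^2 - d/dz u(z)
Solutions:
 u(z) = C1 - 2*z^3/3 + 2*cos(2*z)


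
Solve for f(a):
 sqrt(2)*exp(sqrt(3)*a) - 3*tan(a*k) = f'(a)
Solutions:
 f(a) = C1 - 3*Piecewise((-log(cos(a*k))/k, Ne(k, 0)), (0, True)) + sqrt(6)*exp(sqrt(3)*a)/3


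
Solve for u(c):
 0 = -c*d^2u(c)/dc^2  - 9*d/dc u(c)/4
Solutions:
 u(c) = C1 + C2/c^(5/4)


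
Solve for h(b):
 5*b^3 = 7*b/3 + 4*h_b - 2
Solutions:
 h(b) = C1 + 5*b^4/16 - 7*b^2/24 + b/2


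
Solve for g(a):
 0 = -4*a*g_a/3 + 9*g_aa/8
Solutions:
 g(a) = C1 + C2*erfi(4*sqrt(3)*a/9)


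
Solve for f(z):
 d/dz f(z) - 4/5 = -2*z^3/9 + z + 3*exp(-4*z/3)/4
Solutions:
 f(z) = C1 - z^4/18 + z^2/2 + 4*z/5 - 9*exp(-4*z/3)/16


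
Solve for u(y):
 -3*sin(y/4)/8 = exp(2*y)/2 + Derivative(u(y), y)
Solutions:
 u(y) = C1 - exp(2*y)/4 + 3*cos(y/4)/2


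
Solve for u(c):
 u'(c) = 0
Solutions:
 u(c) = C1


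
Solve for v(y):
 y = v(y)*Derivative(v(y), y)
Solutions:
 v(y) = -sqrt(C1 + y^2)
 v(y) = sqrt(C1 + y^2)


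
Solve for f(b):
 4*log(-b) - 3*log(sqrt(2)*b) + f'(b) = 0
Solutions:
 f(b) = C1 - b*log(b) + b*(1 + 3*log(2)/2 - 4*I*pi)


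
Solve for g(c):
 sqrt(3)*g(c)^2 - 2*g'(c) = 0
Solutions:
 g(c) = -2/(C1 + sqrt(3)*c)


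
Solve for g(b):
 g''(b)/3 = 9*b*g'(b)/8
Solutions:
 g(b) = C1 + C2*erfi(3*sqrt(3)*b/4)


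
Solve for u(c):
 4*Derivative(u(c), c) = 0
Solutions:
 u(c) = C1


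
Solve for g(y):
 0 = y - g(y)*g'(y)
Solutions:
 g(y) = -sqrt(C1 + y^2)
 g(y) = sqrt(C1 + y^2)


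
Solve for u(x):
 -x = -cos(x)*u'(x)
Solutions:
 u(x) = C1 + Integral(x/cos(x), x)


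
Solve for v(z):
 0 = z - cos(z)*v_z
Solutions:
 v(z) = C1 + Integral(z/cos(z), z)


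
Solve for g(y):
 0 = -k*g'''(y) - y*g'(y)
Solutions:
 g(y) = C1 + Integral(C2*airyai(y*(-1/k)^(1/3)) + C3*airybi(y*(-1/k)^(1/3)), y)


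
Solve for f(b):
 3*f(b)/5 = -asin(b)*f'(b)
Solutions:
 f(b) = C1*exp(-3*Integral(1/asin(b), b)/5)


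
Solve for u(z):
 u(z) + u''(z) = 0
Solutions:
 u(z) = C1*sin(z) + C2*cos(z)


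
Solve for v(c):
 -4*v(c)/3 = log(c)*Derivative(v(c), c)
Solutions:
 v(c) = C1*exp(-4*li(c)/3)


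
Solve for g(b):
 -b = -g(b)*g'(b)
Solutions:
 g(b) = -sqrt(C1 + b^2)
 g(b) = sqrt(C1 + b^2)


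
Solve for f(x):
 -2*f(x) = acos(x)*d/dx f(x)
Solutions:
 f(x) = C1*exp(-2*Integral(1/acos(x), x))


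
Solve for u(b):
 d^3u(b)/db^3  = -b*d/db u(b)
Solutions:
 u(b) = C1 + Integral(C2*airyai(-b) + C3*airybi(-b), b)


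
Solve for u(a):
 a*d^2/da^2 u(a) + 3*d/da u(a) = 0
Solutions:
 u(a) = C1 + C2/a^2


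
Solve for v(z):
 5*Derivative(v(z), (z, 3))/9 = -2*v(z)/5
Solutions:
 v(z) = C3*exp(z*(-90^(1/3) + 3*10^(1/3)*3^(2/3))/20)*sin(3*10^(1/3)*3^(1/6)*z/10) + C4*exp(z*(-90^(1/3) + 3*10^(1/3)*3^(2/3))/20)*cos(3*10^(1/3)*3^(1/6)*z/10) + C5*exp(-z*(90^(1/3) + 3*10^(1/3)*3^(2/3))/20) + (C1*sin(3*10^(1/3)*3^(1/6)*z/10) + C2*cos(3*10^(1/3)*3^(1/6)*z/10))*exp(90^(1/3)*z/10)


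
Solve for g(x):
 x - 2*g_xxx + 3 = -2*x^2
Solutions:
 g(x) = C1 + C2*x + C3*x^2 + x^5/60 + x^4/48 + x^3/4


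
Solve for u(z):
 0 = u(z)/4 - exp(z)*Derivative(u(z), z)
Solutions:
 u(z) = C1*exp(-exp(-z)/4)


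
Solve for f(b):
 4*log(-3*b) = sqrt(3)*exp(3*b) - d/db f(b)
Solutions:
 f(b) = C1 - 4*b*log(-b) + 4*b*(1 - log(3)) + sqrt(3)*exp(3*b)/3


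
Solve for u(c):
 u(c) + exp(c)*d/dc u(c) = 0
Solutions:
 u(c) = C1*exp(exp(-c))


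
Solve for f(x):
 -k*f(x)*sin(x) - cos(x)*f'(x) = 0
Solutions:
 f(x) = C1*exp(k*log(cos(x)))


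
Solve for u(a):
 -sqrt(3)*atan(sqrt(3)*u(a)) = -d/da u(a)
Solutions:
 Integral(1/atan(sqrt(3)*_y), (_y, u(a))) = C1 + sqrt(3)*a


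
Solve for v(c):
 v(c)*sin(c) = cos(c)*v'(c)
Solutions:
 v(c) = C1/cos(c)


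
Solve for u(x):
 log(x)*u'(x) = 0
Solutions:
 u(x) = C1


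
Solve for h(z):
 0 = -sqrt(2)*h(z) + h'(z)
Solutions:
 h(z) = C1*exp(sqrt(2)*z)


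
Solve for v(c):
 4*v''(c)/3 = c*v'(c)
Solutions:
 v(c) = C1 + C2*erfi(sqrt(6)*c/4)


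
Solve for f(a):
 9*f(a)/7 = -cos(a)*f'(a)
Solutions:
 f(a) = C1*(sin(a) - 1)^(9/14)/(sin(a) + 1)^(9/14)


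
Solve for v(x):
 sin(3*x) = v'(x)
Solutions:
 v(x) = C1 - cos(3*x)/3


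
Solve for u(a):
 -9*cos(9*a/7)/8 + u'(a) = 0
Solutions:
 u(a) = C1 + 7*sin(9*a/7)/8


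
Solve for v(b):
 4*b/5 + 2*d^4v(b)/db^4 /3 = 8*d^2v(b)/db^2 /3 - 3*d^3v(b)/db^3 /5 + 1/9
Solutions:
 v(b) = C1 + C2*b + C3*exp(-5*b/2) + C4*exp(8*b/5) + b^3/20 + 31*b^2/2400


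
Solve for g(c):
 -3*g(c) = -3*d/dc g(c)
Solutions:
 g(c) = C1*exp(c)


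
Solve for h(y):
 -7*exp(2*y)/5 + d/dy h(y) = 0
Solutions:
 h(y) = C1 + 7*exp(2*y)/10


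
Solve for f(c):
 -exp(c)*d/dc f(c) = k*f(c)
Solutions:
 f(c) = C1*exp(k*exp(-c))


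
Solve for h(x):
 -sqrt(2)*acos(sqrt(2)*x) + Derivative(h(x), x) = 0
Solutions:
 h(x) = C1 + sqrt(2)*(x*acos(sqrt(2)*x) - sqrt(2)*sqrt(1 - 2*x^2)/2)


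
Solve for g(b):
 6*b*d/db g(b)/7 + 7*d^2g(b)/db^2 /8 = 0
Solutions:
 g(b) = C1 + C2*erf(2*sqrt(6)*b/7)


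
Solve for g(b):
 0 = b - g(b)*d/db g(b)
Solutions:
 g(b) = -sqrt(C1 + b^2)
 g(b) = sqrt(C1 + b^2)


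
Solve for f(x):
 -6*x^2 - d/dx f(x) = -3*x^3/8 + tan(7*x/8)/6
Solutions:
 f(x) = C1 + 3*x^4/32 - 2*x^3 + 4*log(cos(7*x/8))/21


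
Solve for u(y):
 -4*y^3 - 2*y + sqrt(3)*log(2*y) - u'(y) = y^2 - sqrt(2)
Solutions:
 u(y) = C1 - y^4 - y^3/3 - y^2 + sqrt(3)*y*log(y) - sqrt(3)*y + sqrt(3)*y*log(2) + sqrt(2)*y


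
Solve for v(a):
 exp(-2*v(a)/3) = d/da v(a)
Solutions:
 v(a) = 3*log(-sqrt(C1 + a)) - 3*log(3) + 3*log(6)/2
 v(a) = 3*log(C1 + a)/2 - 3*log(3) + 3*log(6)/2


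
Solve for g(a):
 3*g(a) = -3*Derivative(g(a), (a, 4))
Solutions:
 g(a) = (C1*sin(sqrt(2)*a/2) + C2*cos(sqrt(2)*a/2))*exp(-sqrt(2)*a/2) + (C3*sin(sqrt(2)*a/2) + C4*cos(sqrt(2)*a/2))*exp(sqrt(2)*a/2)


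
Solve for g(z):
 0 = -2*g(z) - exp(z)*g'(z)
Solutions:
 g(z) = C1*exp(2*exp(-z))


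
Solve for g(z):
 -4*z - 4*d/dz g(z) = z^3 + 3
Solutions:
 g(z) = C1 - z^4/16 - z^2/2 - 3*z/4


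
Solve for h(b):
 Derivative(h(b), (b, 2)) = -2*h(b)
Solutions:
 h(b) = C1*sin(sqrt(2)*b) + C2*cos(sqrt(2)*b)


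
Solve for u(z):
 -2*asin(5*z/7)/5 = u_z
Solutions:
 u(z) = C1 - 2*z*asin(5*z/7)/5 - 2*sqrt(49 - 25*z^2)/25


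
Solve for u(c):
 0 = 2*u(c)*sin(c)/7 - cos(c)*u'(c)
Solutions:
 u(c) = C1/cos(c)^(2/7)


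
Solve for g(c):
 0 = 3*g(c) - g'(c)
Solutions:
 g(c) = C1*exp(3*c)


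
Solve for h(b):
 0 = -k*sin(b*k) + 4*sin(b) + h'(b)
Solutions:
 h(b) = C1 + 4*cos(b) - cos(b*k)


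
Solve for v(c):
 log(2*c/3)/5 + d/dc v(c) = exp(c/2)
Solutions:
 v(c) = C1 - c*log(c)/5 + c*(-log(2) + 1 + log(3))/5 + 2*exp(c/2)


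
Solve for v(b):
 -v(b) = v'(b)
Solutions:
 v(b) = C1*exp(-b)


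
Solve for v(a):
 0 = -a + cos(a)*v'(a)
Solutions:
 v(a) = C1 + Integral(a/cos(a), a)


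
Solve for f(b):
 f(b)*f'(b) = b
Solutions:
 f(b) = -sqrt(C1 + b^2)
 f(b) = sqrt(C1 + b^2)


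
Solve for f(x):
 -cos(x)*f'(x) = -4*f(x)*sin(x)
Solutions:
 f(x) = C1/cos(x)^4


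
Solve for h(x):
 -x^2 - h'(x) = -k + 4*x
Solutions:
 h(x) = C1 + k*x - x^3/3 - 2*x^2


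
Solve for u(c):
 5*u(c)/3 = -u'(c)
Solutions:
 u(c) = C1*exp(-5*c/3)


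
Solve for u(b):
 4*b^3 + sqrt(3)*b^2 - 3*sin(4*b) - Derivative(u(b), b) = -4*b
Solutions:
 u(b) = C1 + b^4 + sqrt(3)*b^3/3 + 2*b^2 + 3*cos(4*b)/4


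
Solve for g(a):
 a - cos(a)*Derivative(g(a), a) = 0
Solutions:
 g(a) = C1 + Integral(a/cos(a), a)


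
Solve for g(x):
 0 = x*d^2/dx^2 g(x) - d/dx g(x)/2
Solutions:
 g(x) = C1 + C2*x^(3/2)


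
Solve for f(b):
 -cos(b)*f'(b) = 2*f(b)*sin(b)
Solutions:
 f(b) = C1*cos(b)^2


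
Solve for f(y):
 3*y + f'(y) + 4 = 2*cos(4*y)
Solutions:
 f(y) = C1 - 3*y^2/2 - 4*y + sin(4*y)/2


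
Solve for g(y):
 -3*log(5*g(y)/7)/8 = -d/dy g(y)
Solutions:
 -8*Integral(1/(log(_y) - log(7) + log(5)), (_y, g(y)))/3 = C1 - y


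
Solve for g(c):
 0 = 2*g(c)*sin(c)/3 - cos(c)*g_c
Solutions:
 g(c) = C1/cos(c)^(2/3)


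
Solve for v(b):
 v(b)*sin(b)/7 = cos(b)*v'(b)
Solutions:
 v(b) = C1/cos(b)^(1/7)


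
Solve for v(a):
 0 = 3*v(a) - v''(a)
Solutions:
 v(a) = C1*exp(-sqrt(3)*a) + C2*exp(sqrt(3)*a)


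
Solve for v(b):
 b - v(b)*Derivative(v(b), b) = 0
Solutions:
 v(b) = -sqrt(C1 + b^2)
 v(b) = sqrt(C1 + b^2)


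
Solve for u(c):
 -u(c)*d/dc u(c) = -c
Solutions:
 u(c) = -sqrt(C1 + c^2)
 u(c) = sqrt(C1 + c^2)


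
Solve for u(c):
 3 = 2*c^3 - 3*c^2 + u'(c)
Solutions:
 u(c) = C1 - c^4/2 + c^3 + 3*c


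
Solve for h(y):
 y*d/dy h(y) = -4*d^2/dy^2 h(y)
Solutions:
 h(y) = C1 + C2*erf(sqrt(2)*y/4)


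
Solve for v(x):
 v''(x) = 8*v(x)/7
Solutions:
 v(x) = C1*exp(-2*sqrt(14)*x/7) + C2*exp(2*sqrt(14)*x/7)


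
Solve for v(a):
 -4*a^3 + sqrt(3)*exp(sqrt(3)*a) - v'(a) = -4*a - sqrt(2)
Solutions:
 v(a) = C1 - a^4 + 2*a^2 + sqrt(2)*a + exp(sqrt(3)*a)


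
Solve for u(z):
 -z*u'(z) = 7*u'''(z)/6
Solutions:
 u(z) = C1 + Integral(C2*airyai(-6^(1/3)*7^(2/3)*z/7) + C3*airybi(-6^(1/3)*7^(2/3)*z/7), z)


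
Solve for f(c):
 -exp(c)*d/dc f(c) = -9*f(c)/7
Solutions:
 f(c) = C1*exp(-9*exp(-c)/7)


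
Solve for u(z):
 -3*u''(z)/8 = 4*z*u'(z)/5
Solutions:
 u(z) = C1 + C2*erf(4*sqrt(15)*z/15)


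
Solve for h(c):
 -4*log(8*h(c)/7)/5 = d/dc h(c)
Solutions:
 5*Integral(1/(log(_y) - log(7) + 3*log(2)), (_y, h(c)))/4 = C1 - c


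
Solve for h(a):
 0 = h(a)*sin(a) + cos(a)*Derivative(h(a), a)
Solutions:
 h(a) = C1*cos(a)


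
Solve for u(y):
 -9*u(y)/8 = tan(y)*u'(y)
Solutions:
 u(y) = C1/sin(y)^(9/8)


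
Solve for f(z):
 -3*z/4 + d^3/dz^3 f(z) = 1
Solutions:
 f(z) = C1 + C2*z + C3*z^2 + z^4/32 + z^3/6


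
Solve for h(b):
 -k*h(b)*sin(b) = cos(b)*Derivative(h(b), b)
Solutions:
 h(b) = C1*exp(k*log(cos(b)))


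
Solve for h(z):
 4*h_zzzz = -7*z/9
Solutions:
 h(z) = C1 + C2*z + C3*z^2 + C4*z^3 - 7*z^5/4320


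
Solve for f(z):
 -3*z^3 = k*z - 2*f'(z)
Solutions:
 f(z) = C1 + k*z^2/4 + 3*z^4/8


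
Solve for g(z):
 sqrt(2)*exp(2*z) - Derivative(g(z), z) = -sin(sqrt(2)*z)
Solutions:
 g(z) = C1 + sqrt(2)*exp(2*z)/2 - sqrt(2)*cos(sqrt(2)*z)/2


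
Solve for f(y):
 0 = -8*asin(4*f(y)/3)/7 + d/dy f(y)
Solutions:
 Integral(1/asin(4*_y/3), (_y, f(y))) = C1 + 8*y/7


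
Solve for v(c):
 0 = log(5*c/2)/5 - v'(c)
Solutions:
 v(c) = C1 + c*log(c)/5 - c/5 - c*log(2)/5 + c*log(5)/5


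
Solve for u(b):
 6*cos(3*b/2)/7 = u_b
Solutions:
 u(b) = C1 + 4*sin(3*b/2)/7


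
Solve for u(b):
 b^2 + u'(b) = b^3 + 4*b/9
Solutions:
 u(b) = C1 + b^4/4 - b^3/3 + 2*b^2/9


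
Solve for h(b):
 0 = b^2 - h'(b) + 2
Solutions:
 h(b) = C1 + b^3/3 + 2*b


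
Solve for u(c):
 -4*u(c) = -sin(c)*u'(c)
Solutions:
 u(c) = C1*(cos(c)^2 - 2*cos(c) + 1)/(cos(c)^2 + 2*cos(c) + 1)


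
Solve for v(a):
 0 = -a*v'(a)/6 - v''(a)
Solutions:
 v(a) = C1 + C2*erf(sqrt(3)*a/6)


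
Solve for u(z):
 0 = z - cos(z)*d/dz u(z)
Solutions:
 u(z) = C1 + Integral(z/cos(z), z)


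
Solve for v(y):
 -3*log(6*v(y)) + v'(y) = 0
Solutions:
 -Integral(1/(log(_y) + log(6)), (_y, v(y)))/3 = C1 - y


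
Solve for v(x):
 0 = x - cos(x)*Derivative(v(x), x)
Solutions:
 v(x) = C1 + Integral(x/cos(x), x)


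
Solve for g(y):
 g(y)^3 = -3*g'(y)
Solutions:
 g(y) = -sqrt(6)*sqrt(-1/(C1 - y))/2
 g(y) = sqrt(6)*sqrt(-1/(C1 - y))/2


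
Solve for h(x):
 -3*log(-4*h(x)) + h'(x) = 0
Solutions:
 -Integral(1/(log(-_y) + 2*log(2)), (_y, h(x)))/3 = C1 - x


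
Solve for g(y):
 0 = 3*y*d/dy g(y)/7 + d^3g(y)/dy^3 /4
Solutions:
 g(y) = C1 + Integral(C2*airyai(-12^(1/3)*7^(2/3)*y/7) + C3*airybi(-12^(1/3)*7^(2/3)*y/7), y)


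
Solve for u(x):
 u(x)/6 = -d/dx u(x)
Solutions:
 u(x) = C1*exp(-x/6)


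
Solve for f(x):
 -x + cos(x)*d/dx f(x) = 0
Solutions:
 f(x) = C1 + Integral(x/cos(x), x)


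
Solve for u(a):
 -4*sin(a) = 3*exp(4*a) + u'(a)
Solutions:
 u(a) = C1 - 3*exp(4*a)/4 + 4*cos(a)


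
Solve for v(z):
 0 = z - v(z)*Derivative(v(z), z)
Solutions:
 v(z) = -sqrt(C1 + z^2)
 v(z) = sqrt(C1 + z^2)


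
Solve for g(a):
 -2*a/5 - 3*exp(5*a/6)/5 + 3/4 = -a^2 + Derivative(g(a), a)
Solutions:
 g(a) = C1 + a^3/3 - a^2/5 + 3*a/4 - 18*exp(5*a/6)/25


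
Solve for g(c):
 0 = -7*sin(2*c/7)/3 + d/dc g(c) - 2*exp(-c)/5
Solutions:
 g(c) = C1 - 49*cos(2*c/7)/6 - 2*exp(-c)/5


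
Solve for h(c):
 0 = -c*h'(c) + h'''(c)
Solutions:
 h(c) = C1 + Integral(C2*airyai(c) + C3*airybi(c), c)


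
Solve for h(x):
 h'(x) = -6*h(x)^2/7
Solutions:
 h(x) = 7/(C1 + 6*x)


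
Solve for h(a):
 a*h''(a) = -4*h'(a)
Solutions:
 h(a) = C1 + C2/a^3


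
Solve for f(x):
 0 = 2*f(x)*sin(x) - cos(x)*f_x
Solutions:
 f(x) = C1/cos(x)^2


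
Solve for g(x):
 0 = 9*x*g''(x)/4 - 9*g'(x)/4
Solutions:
 g(x) = C1 + C2*x^2


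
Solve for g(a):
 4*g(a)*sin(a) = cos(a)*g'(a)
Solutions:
 g(a) = C1/cos(a)^4


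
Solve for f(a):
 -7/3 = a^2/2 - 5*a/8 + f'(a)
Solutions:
 f(a) = C1 - a^3/6 + 5*a^2/16 - 7*a/3


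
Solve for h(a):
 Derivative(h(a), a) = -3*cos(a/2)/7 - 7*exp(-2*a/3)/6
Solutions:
 h(a) = C1 - 6*sin(a/2)/7 + 7*exp(-2*a/3)/4


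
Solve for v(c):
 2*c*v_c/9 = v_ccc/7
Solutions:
 v(c) = C1 + Integral(C2*airyai(42^(1/3)*c/3) + C3*airybi(42^(1/3)*c/3), c)


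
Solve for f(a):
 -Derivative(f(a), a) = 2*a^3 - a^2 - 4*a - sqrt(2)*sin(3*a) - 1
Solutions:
 f(a) = C1 - a^4/2 + a^3/3 + 2*a^2 + a - sqrt(2)*cos(3*a)/3


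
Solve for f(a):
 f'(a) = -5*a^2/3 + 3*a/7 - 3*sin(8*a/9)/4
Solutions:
 f(a) = C1 - 5*a^3/9 + 3*a^2/14 + 27*cos(8*a/9)/32


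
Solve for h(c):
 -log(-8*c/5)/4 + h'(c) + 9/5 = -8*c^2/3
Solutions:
 h(c) = C1 - 8*c^3/9 + c*log(-c)/4 + c*(-41 - 5*log(5) + 15*log(2))/20


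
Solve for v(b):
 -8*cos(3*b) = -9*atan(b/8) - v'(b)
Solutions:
 v(b) = C1 - 9*b*atan(b/8) + 36*log(b^2 + 64) + 8*sin(3*b)/3


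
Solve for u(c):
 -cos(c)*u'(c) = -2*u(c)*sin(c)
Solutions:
 u(c) = C1/cos(c)^2


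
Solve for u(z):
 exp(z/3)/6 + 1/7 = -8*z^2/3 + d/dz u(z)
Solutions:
 u(z) = C1 + 8*z^3/9 + z/7 + exp(z/3)/2


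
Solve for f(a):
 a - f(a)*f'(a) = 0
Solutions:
 f(a) = -sqrt(C1 + a^2)
 f(a) = sqrt(C1 + a^2)


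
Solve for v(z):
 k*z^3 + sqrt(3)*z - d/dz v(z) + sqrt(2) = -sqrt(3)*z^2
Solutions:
 v(z) = C1 + k*z^4/4 + sqrt(3)*z^3/3 + sqrt(3)*z^2/2 + sqrt(2)*z


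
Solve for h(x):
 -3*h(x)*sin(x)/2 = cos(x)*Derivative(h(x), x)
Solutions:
 h(x) = C1*cos(x)^(3/2)


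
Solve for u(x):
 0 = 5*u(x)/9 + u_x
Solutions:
 u(x) = C1*exp(-5*x/9)


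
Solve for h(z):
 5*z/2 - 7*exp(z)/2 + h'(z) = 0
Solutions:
 h(z) = C1 - 5*z^2/4 + 7*exp(z)/2


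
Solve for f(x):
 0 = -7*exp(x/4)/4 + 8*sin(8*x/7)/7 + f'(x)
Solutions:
 f(x) = C1 + 7*exp(x/4) + cos(8*x/7)


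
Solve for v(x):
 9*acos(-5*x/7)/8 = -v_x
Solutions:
 v(x) = C1 - 9*x*acos(-5*x/7)/8 - 9*sqrt(49 - 25*x^2)/40


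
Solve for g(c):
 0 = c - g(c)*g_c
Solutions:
 g(c) = -sqrt(C1 + c^2)
 g(c) = sqrt(C1 + c^2)


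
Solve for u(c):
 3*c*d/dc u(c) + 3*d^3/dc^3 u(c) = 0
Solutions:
 u(c) = C1 + Integral(C2*airyai(-c) + C3*airybi(-c), c)


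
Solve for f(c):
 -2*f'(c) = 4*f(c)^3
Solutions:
 f(c) = -sqrt(2)*sqrt(-1/(C1 - 2*c))/2
 f(c) = sqrt(2)*sqrt(-1/(C1 - 2*c))/2


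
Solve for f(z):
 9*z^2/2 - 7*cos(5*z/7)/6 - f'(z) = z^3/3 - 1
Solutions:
 f(z) = C1 - z^4/12 + 3*z^3/2 + z - 49*sin(5*z/7)/30


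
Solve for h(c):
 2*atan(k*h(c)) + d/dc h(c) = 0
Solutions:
 Integral(1/atan(_y*k), (_y, h(c))) = C1 - 2*c


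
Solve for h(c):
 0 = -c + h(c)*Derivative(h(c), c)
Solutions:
 h(c) = -sqrt(C1 + c^2)
 h(c) = sqrt(C1 + c^2)


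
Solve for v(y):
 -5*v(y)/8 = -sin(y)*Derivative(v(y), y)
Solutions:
 v(y) = C1*(cos(y) - 1)^(5/16)/(cos(y) + 1)^(5/16)


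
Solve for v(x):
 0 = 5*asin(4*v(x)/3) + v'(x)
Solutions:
 Integral(1/asin(4*_y/3), (_y, v(x))) = C1 - 5*x


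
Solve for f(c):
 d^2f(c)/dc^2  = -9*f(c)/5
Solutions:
 f(c) = C1*sin(3*sqrt(5)*c/5) + C2*cos(3*sqrt(5)*c/5)


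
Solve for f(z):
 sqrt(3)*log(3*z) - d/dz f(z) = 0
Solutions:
 f(z) = C1 + sqrt(3)*z*log(z) - sqrt(3)*z + sqrt(3)*z*log(3)


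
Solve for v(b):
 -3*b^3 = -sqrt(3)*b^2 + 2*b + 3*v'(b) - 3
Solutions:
 v(b) = C1 - b^4/4 + sqrt(3)*b^3/9 - b^2/3 + b


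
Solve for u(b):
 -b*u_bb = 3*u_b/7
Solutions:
 u(b) = C1 + C2*b^(4/7)


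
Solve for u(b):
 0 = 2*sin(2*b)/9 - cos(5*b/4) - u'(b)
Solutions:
 u(b) = C1 - 4*sin(5*b/4)/5 - cos(2*b)/9


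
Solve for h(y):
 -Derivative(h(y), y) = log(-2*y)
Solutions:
 h(y) = C1 - y*log(-y) + y*(1 - log(2))


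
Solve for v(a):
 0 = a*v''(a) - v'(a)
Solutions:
 v(a) = C1 + C2*a^2


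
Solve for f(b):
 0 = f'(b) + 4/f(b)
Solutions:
 f(b) = -sqrt(C1 - 8*b)
 f(b) = sqrt(C1 - 8*b)


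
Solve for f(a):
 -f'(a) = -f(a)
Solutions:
 f(a) = C1*exp(a)


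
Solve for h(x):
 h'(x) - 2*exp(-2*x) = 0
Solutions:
 h(x) = C1 - exp(-2*x)


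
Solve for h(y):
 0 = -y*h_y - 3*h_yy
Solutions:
 h(y) = C1 + C2*erf(sqrt(6)*y/6)


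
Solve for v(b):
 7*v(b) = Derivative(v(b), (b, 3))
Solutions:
 v(b) = C3*exp(7^(1/3)*b) + (C1*sin(sqrt(3)*7^(1/3)*b/2) + C2*cos(sqrt(3)*7^(1/3)*b/2))*exp(-7^(1/3)*b/2)


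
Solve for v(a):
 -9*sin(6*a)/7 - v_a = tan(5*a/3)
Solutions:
 v(a) = C1 + 3*log(cos(5*a/3))/5 + 3*cos(6*a)/14


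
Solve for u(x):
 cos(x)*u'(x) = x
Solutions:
 u(x) = C1 + Integral(x/cos(x), x)


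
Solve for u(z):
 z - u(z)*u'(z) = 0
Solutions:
 u(z) = -sqrt(C1 + z^2)
 u(z) = sqrt(C1 + z^2)


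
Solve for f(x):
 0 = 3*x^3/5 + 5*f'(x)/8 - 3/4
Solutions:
 f(x) = C1 - 6*x^4/25 + 6*x/5


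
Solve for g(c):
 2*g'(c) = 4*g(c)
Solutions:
 g(c) = C1*exp(2*c)


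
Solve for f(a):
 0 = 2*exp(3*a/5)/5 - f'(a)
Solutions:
 f(a) = C1 + 2*exp(3*a/5)/3


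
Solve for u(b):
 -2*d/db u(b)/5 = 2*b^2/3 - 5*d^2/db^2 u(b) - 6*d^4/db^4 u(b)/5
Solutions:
 u(b) = C1 + C2*exp(2^(1/3)*b*(-(18 + sqrt(31574))^(1/3) + 25*2^(1/3)/(18 + sqrt(31574))^(1/3))/12)*sin(2^(1/3)*sqrt(3)*b*(25*2^(1/3)/(18 + sqrt(31574))^(1/3) + (18 + sqrt(31574))^(1/3))/12) + C3*exp(2^(1/3)*b*(-(18 + sqrt(31574))^(1/3) + 25*2^(1/3)/(18 + sqrt(31574))^(1/3))/12)*cos(2^(1/3)*sqrt(3)*b*(25*2^(1/3)/(18 + sqrt(31574))^(1/3) + (18 + sqrt(31574))^(1/3))/12) + C4*exp(-2^(1/3)*b*(-(18 + sqrt(31574))^(1/3) + 25*2^(1/3)/(18 + sqrt(31574))^(1/3))/6) - 5*b^3/9 - 125*b^2/6 - 3125*b/6


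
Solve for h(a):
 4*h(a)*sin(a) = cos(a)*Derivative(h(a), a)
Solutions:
 h(a) = C1/cos(a)^4


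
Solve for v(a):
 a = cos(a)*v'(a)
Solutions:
 v(a) = C1 + Integral(a/cos(a), a)


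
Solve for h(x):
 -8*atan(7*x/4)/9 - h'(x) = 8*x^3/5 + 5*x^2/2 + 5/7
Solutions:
 h(x) = C1 - 2*x^4/5 - 5*x^3/6 - 8*x*atan(7*x/4)/9 - 5*x/7 + 16*log(49*x^2 + 16)/63


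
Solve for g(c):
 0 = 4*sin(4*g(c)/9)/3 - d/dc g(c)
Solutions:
 -4*c/3 + 9*log(cos(4*g(c)/9) - 1)/8 - 9*log(cos(4*g(c)/9) + 1)/8 = C1


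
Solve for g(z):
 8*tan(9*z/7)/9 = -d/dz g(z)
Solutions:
 g(z) = C1 + 56*log(cos(9*z/7))/81


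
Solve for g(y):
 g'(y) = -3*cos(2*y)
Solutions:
 g(y) = C1 - 3*sin(2*y)/2


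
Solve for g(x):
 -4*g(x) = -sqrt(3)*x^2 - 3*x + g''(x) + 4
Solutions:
 g(x) = C1*sin(2*x) + C2*cos(2*x) + sqrt(3)*x^2/4 + 3*x/4 - 1 - sqrt(3)/8


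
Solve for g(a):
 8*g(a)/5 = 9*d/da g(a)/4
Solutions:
 g(a) = C1*exp(32*a/45)


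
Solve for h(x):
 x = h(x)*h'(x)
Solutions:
 h(x) = -sqrt(C1 + x^2)
 h(x) = sqrt(C1 + x^2)


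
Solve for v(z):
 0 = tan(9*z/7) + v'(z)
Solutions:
 v(z) = C1 + 7*log(cos(9*z/7))/9


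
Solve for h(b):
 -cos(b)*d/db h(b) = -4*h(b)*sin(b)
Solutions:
 h(b) = C1/cos(b)^4


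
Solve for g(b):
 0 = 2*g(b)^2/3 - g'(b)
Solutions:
 g(b) = -3/(C1 + 2*b)


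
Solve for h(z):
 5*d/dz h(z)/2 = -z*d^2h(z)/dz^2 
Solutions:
 h(z) = C1 + C2/z^(3/2)


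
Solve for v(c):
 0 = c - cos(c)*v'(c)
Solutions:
 v(c) = C1 + Integral(c/cos(c), c)


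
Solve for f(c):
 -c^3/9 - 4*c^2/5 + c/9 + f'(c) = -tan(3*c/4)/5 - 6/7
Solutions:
 f(c) = C1 + c^4/36 + 4*c^3/15 - c^2/18 - 6*c/7 + 4*log(cos(3*c/4))/15


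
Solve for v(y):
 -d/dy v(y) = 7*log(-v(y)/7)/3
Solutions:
 3*Integral(1/(log(-_y) - log(7)), (_y, v(y)))/7 = C1 - y


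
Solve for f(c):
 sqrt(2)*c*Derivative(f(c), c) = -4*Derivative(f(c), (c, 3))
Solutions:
 f(c) = C1 + Integral(C2*airyai(-sqrt(2)*c/2) + C3*airybi(-sqrt(2)*c/2), c)


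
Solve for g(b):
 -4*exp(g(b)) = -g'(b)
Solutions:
 g(b) = log(-1/(C1 + 4*b))


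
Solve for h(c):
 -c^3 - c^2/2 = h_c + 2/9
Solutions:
 h(c) = C1 - c^4/4 - c^3/6 - 2*c/9


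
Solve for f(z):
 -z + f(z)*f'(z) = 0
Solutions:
 f(z) = -sqrt(C1 + z^2)
 f(z) = sqrt(C1 + z^2)


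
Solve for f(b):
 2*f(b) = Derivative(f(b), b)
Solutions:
 f(b) = C1*exp(2*b)


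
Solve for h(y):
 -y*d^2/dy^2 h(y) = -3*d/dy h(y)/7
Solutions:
 h(y) = C1 + C2*y^(10/7)


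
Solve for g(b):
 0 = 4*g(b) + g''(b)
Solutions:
 g(b) = C1*sin(2*b) + C2*cos(2*b)


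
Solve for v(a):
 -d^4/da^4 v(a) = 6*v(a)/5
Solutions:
 v(a) = (C1*sin(10^(3/4)*3^(1/4)*a/10) + C2*cos(10^(3/4)*3^(1/4)*a/10))*exp(-10^(3/4)*3^(1/4)*a/10) + (C3*sin(10^(3/4)*3^(1/4)*a/10) + C4*cos(10^(3/4)*3^(1/4)*a/10))*exp(10^(3/4)*3^(1/4)*a/10)


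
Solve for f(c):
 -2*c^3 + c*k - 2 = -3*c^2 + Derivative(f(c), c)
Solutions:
 f(c) = C1 - c^4/2 + c^3 + c^2*k/2 - 2*c


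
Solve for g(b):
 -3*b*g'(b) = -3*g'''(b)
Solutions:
 g(b) = C1 + Integral(C2*airyai(b) + C3*airybi(b), b)


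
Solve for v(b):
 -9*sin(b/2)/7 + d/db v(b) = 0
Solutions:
 v(b) = C1 - 18*cos(b/2)/7


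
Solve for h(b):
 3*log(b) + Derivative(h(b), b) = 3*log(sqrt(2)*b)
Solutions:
 h(b) = C1 + 3*b*log(2)/2


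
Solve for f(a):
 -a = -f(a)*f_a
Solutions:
 f(a) = -sqrt(C1 + a^2)
 f(a) = sqrt(C1 + a^2)


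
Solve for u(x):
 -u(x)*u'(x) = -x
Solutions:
 u(x) = -sqrt(C1 + x^2)
 u(x) = sqrt(C1 + x^2)


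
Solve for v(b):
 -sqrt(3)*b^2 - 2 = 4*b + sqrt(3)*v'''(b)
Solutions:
 v(b) = C1 + C2*b + C3*b^2 - b^5/60 - sqrt(3)*b^4/18 - sqrt(3)*b^3/9


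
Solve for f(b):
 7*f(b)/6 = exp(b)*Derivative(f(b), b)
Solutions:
 f(b) = C1*exp(-7*exp(-b)/6)
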